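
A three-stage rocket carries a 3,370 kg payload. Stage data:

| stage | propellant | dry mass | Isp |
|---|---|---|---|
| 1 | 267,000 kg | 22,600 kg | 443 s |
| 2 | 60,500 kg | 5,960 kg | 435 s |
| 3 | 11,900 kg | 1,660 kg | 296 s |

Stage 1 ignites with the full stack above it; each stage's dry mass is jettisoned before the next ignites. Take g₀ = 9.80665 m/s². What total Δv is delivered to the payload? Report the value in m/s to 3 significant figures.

Δv ≈ 14500 m/s

Ignition mass of stage 1 = 267,000+22,600 + 60,500+5,960 + 11,900+1,660 + 3,370 = 372,990 kg.
Stage 1: m₀ = 372,990 kg, m_f = 372,990 − 267,000 = 105,990 kg; Δv = 443×9.80665×ln(3.519) = 4344.3×1.2582 ≈ 5466 m/s.
Stage 2: m₀ = 83,390 kg, m_f = 83,390 − 60,500 = 22,890 kg; Δv = 435×9.80665×ln(3.643) = 4265.9×1.2928 ≈ 5515 m/s.
Stage 3: m₀ = 16,930 kg, m_f = 16,930 − 11,900 = 5,030 kg; Δv = 296×9.80665×ln(3.366) = 2902.8×1.2137 ≈ 3523 m/s.
Total Δv = 5466 + 5515 + 3523 = 14504 m/s.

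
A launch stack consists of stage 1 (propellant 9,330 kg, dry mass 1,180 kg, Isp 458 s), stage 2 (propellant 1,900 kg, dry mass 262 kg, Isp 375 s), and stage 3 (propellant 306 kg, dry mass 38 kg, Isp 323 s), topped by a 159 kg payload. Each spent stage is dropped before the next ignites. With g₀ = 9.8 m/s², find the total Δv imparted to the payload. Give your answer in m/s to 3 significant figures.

Δv ≈ 13100 m/s

Ignition mass of stage 1 = 9,330+1,180 + 1,900+262 + 306+38 + 159 = 13,175 kg.
Stage 1: m₀ = 13,175 kg, m_f = 13,175 − 9,330 = 3,845 kg; Δv = 458×9.8×ln(3.427) = 4488.4×1.2315 ≈ 5528 m/s.
Stage 2: m₀ = 2,665 kg, m_f = 2,665 − 1,900 = 765 kg; Δv = 375×9.8×ln(3.484) = 3675.0×1.2481 ≈ 4587 m/s.
Stage 3: m₀ = 503 kg, m_f = 503 − 306 = 197 kg; Δv = 323×9.8×ln(2.553) = 3165.4×0.9374 ≈ 2967 m/s.
Total Δv = 5528 + 4587 + 2967 = 13082 m/s.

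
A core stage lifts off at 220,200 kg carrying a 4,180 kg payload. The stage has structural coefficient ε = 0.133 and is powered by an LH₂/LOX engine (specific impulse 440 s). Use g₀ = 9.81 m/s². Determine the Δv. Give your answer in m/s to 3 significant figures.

Stage wet mass = m₀ − payload = 220,200 − 4,180 = 216,020 kg.
Stage dry mass = ε × stage wet mass = 0.133 × 216,020 = 28,730.7 kg.
Burnout mass m_f = stage dry + payload = 28,730.7 + 4,180 = 32,910.7 kg.
v_e = Isp · g₀ = 440 × 9.81 = 4316.4 m/s.
Δv = v_e · ln(220,200/32,910.7) = 4316.4 × ln(6.691) = 4316.4 × 1.9007 ≈ 8204 m/s.

Δv ≈ 8200 m/s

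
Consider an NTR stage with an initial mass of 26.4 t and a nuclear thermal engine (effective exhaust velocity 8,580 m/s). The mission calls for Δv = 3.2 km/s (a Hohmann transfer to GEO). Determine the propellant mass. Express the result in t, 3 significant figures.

propellant mass ≈ 8.22 t

From the ideal rocket equation, m₀/m_f = exp(Δv / v_e) = exp(3200 / 8580.0) = exp(0.3730) = 1.4520.
m_f = 26.4 / 1.4520 = 18.1818 t, so propellant = m₀ − m_f = 26.4 − 18.1818 = 8.2182 t.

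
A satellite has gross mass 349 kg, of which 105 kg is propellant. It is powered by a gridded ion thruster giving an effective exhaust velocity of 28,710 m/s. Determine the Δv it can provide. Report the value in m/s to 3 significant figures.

m_f = m₀ − m_prop = 349 − 105 = 244 kg.
Using Δv = v_e ln(m₀/m_f): Δv = v_e · ln(m₀/m_f) = 28710.0 × ln(1.43) = 28710.0 × 0.3579 ≈ 10275.4 m/s.

Δv ≈ 10300 m/s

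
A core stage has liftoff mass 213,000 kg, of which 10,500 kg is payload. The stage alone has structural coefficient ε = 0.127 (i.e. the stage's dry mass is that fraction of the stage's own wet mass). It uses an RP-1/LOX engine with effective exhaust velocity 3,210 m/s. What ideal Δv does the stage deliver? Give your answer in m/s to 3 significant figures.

Stage wet mass = m₀ − payload = 213,000 − 10,500 = 202,500 kg.
Stage dry mass = ε × stage wet mass = 0.127 × 202,500 = 25,717.5 kg.
Burnout mass m_f = stage dry + payload = 25,717.5 + 10,500 = 36,217.5 kg.
Δv = v_e · ln(213,000/36,217.5) = 3210.0 × ln(5.881) = 3210.0 × 1.7717 ≈ 5687 m/s.

Δv ≈ 5690 m/s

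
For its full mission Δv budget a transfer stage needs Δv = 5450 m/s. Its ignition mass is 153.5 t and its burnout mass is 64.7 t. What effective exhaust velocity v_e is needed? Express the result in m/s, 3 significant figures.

v_e ≈ 6310 m/s

ln(m₀/m_f) = ln(153500/64700) = ln(2.372) = 0.8639.
v_e = Δv / ln(m₀/m_f) = 5450 / 0.8639 = 6308.3 m/s.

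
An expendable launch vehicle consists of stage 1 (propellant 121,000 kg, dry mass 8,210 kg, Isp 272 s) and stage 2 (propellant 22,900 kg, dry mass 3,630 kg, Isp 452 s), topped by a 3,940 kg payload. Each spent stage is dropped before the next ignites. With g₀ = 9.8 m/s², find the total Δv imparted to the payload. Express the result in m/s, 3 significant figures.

Ignition mass of stage 1 = 121,000+8,210 + 22,900+3,630 + 3,940 = 159,680 kg.
Stage 1: m₀ = 159,680 kg, m_f = 159,680 − 121,000 = 38,680 kg; Δv = 272×9.8×ln(4.128) = 2665.6×1.4178 ≈ 3779 m/s.
Stage 2: m₀ = 30,470 kg, m_f = 30,470 − 22,900 = 7,570 kg; Δv = 452×9.8×ln(4.025) = 4429.6×1.3925 ≈ 6168 m/s.
Total Δv = 3779 + 6168 = 9947 m/s.

Δv ≈ 9950 m/s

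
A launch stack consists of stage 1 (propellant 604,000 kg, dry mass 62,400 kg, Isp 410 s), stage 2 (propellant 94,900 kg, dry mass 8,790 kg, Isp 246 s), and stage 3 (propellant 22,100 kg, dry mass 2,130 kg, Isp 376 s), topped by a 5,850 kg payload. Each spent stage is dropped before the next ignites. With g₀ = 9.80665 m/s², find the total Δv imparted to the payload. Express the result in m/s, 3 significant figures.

Δv ≈ 13500 m/s

Ignition mass of stage 1 = 604,000+62,400 + 94,900+8,790 + 22,100+2,130 + 5,850 = 800,170 kg.
Stage 1: m₀ = 800,170 kg, m_f = 800,170 − 604,000 = 196,170 kg; Δv = 410×9.80665×ln(4.079) = 4020.7×1.4058 ≈ 5653 m/s.
Stage 2: m₀ = 133,770 kg, m_f = 133,770 − 94,900 = 38,870 kg; Δv = 246×9.80665×ln(3.441) = 2412.4×1.2359 ≈ 2982 m/s.
Stage 3: m₀ = 30,080 kg, m_f = 30,080 − 22,100 = 7,980 kg; Δv = 376×9.80665×ln(3.769) = 3687.3×1.3269 ≈ 4893 m/s.
Total Δv = 5653 + 2982 + 4893 = 13528 m/s.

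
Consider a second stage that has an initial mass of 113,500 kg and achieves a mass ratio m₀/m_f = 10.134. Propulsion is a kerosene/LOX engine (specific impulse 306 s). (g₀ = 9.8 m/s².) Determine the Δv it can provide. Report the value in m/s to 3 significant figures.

v_e = Isp · g₀ = 306 × 9.8 = 2998.8 m/s.
Rocket equation: Δv = v_e · ln(10.134) = 2998.8 × 2.3159 ≈ 6944.9 m/s.

Δv ≈ 6940 m/s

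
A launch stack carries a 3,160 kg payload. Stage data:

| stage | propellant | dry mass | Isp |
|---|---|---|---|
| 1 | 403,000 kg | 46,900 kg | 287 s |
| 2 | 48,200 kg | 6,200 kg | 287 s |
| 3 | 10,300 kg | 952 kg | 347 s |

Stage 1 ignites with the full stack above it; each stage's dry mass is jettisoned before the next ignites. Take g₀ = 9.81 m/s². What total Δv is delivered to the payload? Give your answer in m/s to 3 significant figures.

Δv ≈ 11900 m/s

Ignition mass of stage 1 = 403,000+46,900 + 48,200+6,200 + 10,300+952 + 3,160 = 518,712 kg.
Stage 1: m₀ = 518,712 kg, m_f = 518,712 − 403,000 = 115,712 kg; Δv = 287×9.81×ln(4.483) = 2815.5×1.5002 ≈ 4224 m/s.
Stage 2: m₀ = 68,812 kg, m_f = 68,812 − 48,200 = 20,612 kg; Δv = 287×9.81×ln(3.338) = 2815.5×1.2055 ≈ 3394 m/s.
Stage 3: m₀ = 14,412 kg, m_f = 14,412 − 10,300 = 4,112 kg; Δv = 347×9.81×ln(3.505) = 3404.1×1.2542 ≈ 4269 m/s.
Total Δv = 4224 + 3394 + 4269 = 11887 m/s.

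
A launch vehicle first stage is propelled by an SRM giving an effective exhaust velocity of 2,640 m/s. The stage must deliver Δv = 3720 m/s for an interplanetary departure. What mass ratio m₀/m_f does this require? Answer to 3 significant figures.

mass ratio ≈ 4.09

m₀/m_f = exp(Δv / v_e) = exp(3720 / 2640.0) = exp(1.4091) = 4.0922.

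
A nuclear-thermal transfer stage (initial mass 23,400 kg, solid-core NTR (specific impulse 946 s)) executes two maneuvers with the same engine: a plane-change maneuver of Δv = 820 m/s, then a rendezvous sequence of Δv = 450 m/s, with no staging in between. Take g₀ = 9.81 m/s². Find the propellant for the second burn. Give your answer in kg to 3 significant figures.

v_e = Isp · g₀ = 946 × 9.81 = 9280.3 m/s.
After the first burn: m = 23400 × exp(−820/9280.3) = 23400 × 0.91543 = 21,421.1 kg.
After the second burn: m = 21,421.1 × exp(−450/9280.3) = 21,421.1 × 0.95267 = 20,407.2 kg.
Second-burn propellant = 21,421.1 − 20,407.2 = 1,013.9 kg.

propellant for the second burn ≈ 1010 kg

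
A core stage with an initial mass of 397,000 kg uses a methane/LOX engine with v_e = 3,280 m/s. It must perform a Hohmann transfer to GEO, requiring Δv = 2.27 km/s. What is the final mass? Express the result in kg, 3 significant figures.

final mass ≈ 199000 kg

m₀/m_f = exp(Δv / v_e) = exp(2270 / 3280.0) = exp(0.6921) = 1.9979.
m_f = m₀ / 1.9979 = 397,000 / 1.9979 = 198,709 kg.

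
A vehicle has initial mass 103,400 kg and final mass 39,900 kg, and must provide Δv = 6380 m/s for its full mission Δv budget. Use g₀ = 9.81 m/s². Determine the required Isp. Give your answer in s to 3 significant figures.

Isp ≈ 683 s

ln(m₀/m_f) = ln(103400/39900) = ln(2.591) = 0.9522.
Using Δv = v_e ln(m₀/m_f): v_e = Δv / ln(m₀/m_f) = 6380 / 0.9522 = 6700.1 m/s.
Isp = v_e / g₀ = 6700.1 / 9.81 = 683.0 s.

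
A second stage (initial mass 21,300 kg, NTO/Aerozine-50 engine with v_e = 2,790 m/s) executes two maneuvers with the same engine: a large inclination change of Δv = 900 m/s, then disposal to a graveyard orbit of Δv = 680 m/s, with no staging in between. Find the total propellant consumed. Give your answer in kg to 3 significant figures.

total propellant consumed ≈ 9210 kg

After the first burn: m = 21300 × exp(−900/2790.0) = 21300 × 0.72428 = 15,427.2 kg.
After the second burn: m = 15,427.2 × exp(−680/2790.0) = 15,427.2 × 0.78370 = 12,090.3 kg.
Total propellant = m₀ − m_final = 21300 − 12,090.3 = 9,209.7 kg.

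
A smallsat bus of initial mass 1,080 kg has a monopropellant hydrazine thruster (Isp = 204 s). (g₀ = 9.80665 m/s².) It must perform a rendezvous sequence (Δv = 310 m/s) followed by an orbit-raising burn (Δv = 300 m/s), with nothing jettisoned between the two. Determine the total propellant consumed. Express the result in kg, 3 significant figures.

v_e = Isp · g₀ = 204 × 9.80665 = 2000.6 m/s.
After the first burn: m = 1080 × exp(−310/2000.6) = 1080 × 0.85645 = 924.966 kg.
After the second burn: m = 924.966 × exp(−300/2000.6) = 924.966 × 0.86074 = 796.155 kg.
Total propellant = m₀ − m_final = 1080 − 796.155 = 283.845 kg.

total propellant consumed ≈ 284 kg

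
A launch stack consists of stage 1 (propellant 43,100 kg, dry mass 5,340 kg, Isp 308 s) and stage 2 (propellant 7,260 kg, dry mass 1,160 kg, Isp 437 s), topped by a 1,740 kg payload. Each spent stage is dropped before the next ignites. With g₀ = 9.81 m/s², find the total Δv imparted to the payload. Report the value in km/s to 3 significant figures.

Δv ≈ 9.39 km/s

Ignition mass of stage 1 = 43,100+5,340 + 7,260+1,160 + 1,740 = 58,600 kg.
Stage 1: m₀ = 58,600 kg, m_f = 58,600 − 43,100 = 15,500 kg; Δv = 308×9.81×ln(3.781) = 3021.5×1.3299 ≈ 4018 m/s.
Stage 2: m₀ = 10,160 kg, m_f = 10,160 − 7,260 = 2,900 kg; Δv = 437×9.81×ln(3.503) = 4287.0×1.2537 ≈ 5375 m/s.
Total Δv = 4018 + 5375 = 9393 m/s.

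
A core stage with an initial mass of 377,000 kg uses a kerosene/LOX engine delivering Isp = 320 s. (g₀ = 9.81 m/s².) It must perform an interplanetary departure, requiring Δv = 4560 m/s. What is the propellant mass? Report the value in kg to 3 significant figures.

propellant mass ≈ 289000 kg

v_e = Isp · g₀ = 320 × 9.81 = 3139.2 m/s.
By the Tsiolkovsky rocket equation, m₀/m_f = exp(Δv / v_e) = exp(4560 / 3139.2) = exp(1.4526) = 4.2742.
m_f = 377,000 / 4.2742 = 88,203.6 kg, so propellant = m₀ − m_f = 377,000 − 88,203.6 = 288,796.4 kg.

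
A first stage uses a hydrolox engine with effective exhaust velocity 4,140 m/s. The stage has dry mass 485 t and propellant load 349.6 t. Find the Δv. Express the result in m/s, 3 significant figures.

m₀ = m_dry + m_prop = 485 + 349.6 = 834.6 t.
Rocket equation: Δv = v_e · ln(m₀/m_f) = 4140.0 × ln(1.721) = 4140.0 × 0.5428 ≈ 2247.2 m/s.

Δv ≈ 2250 m/s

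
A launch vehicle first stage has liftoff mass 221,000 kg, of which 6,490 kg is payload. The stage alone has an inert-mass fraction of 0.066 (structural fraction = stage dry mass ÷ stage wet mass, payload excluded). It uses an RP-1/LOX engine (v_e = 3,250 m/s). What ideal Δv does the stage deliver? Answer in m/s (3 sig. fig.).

Stage wet mass = m₀ − payload = 221,000 − 6,490 = 214,510 kg.
Stage dry mass = ε × stage wet mass = 0.066 × 214,510 = 14,157.7 kg.
Burnout mass m_f = stage dry + payload = 14,157.7 + 6,490 = 20,647.7 kg.
Δv = v_e · ln(221,000/20,647.7) = 3250.0 × ln(10.7) = 3250.0 × 2.3706 ≈ 7704 m/s.

Δv ≈ 7700 m/s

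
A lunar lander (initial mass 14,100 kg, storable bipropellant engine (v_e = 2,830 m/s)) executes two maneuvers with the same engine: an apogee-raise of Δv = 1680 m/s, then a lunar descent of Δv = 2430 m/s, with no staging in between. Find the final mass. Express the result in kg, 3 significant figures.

After the first burn: m = 14100 × exp(−1680/2830.0) = 14100 × 0.55231 = 7,787.57 kg.
After the second burn: m = 7,787.57 × exp(−2430/2830.0) = 7,787.57 × 0.42373 = 3,299.83 kg.

final mass ≈ 3300 kg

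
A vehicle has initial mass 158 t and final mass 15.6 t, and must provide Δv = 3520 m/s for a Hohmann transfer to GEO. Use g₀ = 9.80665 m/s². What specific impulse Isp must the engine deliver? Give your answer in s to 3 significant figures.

Isp ≈ 155 s

ln(m₀/m_f) = ln(158000/15600) = ln(10.13) = 2.3153.
v_e = Δv / ln(m₀/m_f) = 3520 / 2.3153 = 1520.3 m/s.
Isp = v_e / g₀ = 1520.3 / 9.80665 = 155.0 s.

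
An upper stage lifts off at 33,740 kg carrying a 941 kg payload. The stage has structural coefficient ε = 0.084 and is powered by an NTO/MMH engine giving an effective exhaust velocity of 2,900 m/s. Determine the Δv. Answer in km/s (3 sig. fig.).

Δv ≈ 6.41 km/s

Stage wet mass = m₀ − payload = 33,740 − 941 = 32,799 kg.
Stage dry mass = ε × stage wet mass = 0.084 × 32,799 = 2,755.12 kg.
Burnout mass m_f = stage dry + payload = 2,755.12 + 941 = 3,696.12 kg.
Δv = v_e · ln(33,740/3,696.12) = 2900.0 × ln(9.128) = 2900.0 × 2.2114 ≈ 6413 m/s.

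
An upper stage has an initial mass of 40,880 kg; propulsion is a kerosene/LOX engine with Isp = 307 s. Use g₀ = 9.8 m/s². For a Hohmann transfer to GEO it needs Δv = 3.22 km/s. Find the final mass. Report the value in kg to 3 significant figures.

final mass ≈ 14000 kg

v_e = Isp · g₀ = 307 × 9.8 = 3008.6 m/s.
m₀/m_f = exp(Δv / v_e) = exp(3220 / 3008.6) = exp(1.0703) = 2.9162.
m_f = m₀ / 2.9162 = 40,880 / 2.9162 = 14,018.2 kg.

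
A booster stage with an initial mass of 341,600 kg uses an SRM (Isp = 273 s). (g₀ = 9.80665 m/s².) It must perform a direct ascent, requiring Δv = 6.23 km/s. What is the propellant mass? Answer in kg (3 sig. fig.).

propellant mass ≈ 308000 kg

v_e = Isp · g₀ = 273 × 9.80665 = 2677.2 m/s.
m₀/m_f = exp(Δv / v_e) = exp(6230 / 2677.2) = exp(2.3270) = 10.2476.
m_f = 341,600 / 10.2476 = 33,334.6 kg, so propellant = m₀ − m_f = 341,600 − 33,334.6 = 308,265.4 kg.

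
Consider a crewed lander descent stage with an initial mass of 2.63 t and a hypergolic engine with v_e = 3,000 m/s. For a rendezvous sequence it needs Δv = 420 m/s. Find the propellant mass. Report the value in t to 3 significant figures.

propellant mass ≈ 0.344 t

m₀/m_f = exp(Δv / v_e) = exp(420 / 3000.0) = exp(0.1400) = 1.1503.
m_f = 2.63 / 1.1503 = 2.28636 t, so propellant = m₀ − m_f = 2.63 − 2.28636 = 0.34364 t.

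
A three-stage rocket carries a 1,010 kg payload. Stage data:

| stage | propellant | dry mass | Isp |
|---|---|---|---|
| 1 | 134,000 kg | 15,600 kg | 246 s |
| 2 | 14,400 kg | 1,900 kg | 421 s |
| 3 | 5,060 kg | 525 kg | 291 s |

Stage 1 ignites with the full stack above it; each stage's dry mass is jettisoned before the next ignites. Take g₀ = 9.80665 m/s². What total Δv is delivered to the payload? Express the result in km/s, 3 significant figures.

Δv ≈ 11.9 km/s

Ignition mass of stage 1 = 134,000+15,600 + 14,400+1,900 + 5,060+525 + 1,010 = 172,495 kg.
Stage 1: m₀ = 172,495 kg, m_f = 172,495 − 134,000 = 38,495 kg; Δv = 246×9.80665×ln(4.481) = 2412.4×1.4998 ≈ 3618 m/s.
Stage 2: m₀ = 22,895 kg, m_f = 22,895 − 14,400 = 8,495 kg; Δv = 421×9.80665×ln(2.695) = 4128.6×0.9914 ≈ 4093 m/s.
Stage 3: m₀ = 6,595 kg, m_f = 6,595 − 5,060 = 1,535 kg; Δv = 291×9.80665×ln(4.296) = 2853.7×1.4578 ≈ 4160 m/s.
Total Δv = 3618 + 4093 + 4160 = 11871 m/s.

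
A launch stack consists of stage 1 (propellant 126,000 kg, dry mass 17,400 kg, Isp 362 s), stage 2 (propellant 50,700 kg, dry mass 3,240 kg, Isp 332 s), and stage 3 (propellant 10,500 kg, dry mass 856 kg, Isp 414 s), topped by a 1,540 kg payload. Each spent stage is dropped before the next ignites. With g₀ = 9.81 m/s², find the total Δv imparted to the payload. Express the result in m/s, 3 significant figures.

Δv ≈ 14700 m/s

Ignition mass of stage 1 = 126,000+17,400 + 50,700+3,240 + 10,500+856 + 1,540 = 210,236 kg.
Stage 1: m₀ = 210,236 kg, m_f = 210,236 − 126,000 = 84,236 kg; Δv = 362×9.81×ln(2.496) = 3551.2×0.9146 ≈ 3248 m/s.
Stage 2: m₀ = 66,836 kg, m_f = 66,836 − 50,700 = 16,136 kg; Δv = 332×9.81×ln(4.142) = 3256.9×1.4212 ≈ 4629 m/s.
Stage 3: m₀ = 12,896 kg, m_f = 12,896 − 10,500 = 2,396 kg; Δv = 414×9.81×ln(5.382) = 4061.3×1.6831 ≈ 6836 m/s.
Total Δv = 3248 + 4629 + 6836 = 14713 m/s.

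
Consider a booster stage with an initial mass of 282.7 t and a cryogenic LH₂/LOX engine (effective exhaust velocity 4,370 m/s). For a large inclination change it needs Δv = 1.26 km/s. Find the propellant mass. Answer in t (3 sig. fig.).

propellant mass ≈ 70.8 t

m₀/m_f = exp(Δv / v_e) = exp(1260 / 4370.0) = exp(0.2883) = 1.3342.
m_f = 282.7 / 1.3342 = 211.887 t, so propellant = m₀ − m_f = 282.7 − 211.887 = 70.813 t.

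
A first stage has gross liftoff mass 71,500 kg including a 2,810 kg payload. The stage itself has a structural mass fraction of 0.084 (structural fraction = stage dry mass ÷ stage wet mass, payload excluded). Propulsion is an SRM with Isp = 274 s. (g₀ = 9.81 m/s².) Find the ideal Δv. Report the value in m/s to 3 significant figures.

Δv ≈ 5700 m/s

Stage wet mass = m₀ − payload = 71,500 − 2,810 = 68,690 kg.
Stage dry mass = ε × stage wet mass = 0.084 × 68,690 = 5,769.96 kg.
Burnout mass m_f = stage dry + payload = 5,769.96 + 2,810 = 8,579.96 kg.
v_e = Isp · g₀ = 274 × 9.81 = 2687.9 m/s.
Using Δv = v_e ln(m₀/m_f): Δv = v_e · ln(71,500/8,579.96) = 2687.9 × ln(8.333) = 2687.9 × 2.1203 ≈ 5699 m/s.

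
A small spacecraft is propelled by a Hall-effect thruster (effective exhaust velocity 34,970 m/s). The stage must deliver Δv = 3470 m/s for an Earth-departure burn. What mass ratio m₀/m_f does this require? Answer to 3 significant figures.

Using Δv = v_e ln(m₀/m_f): m₀/m_f = exp(Δv / v_e) = exp(3470 / 34970.0) = exp(0.0992) = 1.1043.

mass ratio ≈ 1.10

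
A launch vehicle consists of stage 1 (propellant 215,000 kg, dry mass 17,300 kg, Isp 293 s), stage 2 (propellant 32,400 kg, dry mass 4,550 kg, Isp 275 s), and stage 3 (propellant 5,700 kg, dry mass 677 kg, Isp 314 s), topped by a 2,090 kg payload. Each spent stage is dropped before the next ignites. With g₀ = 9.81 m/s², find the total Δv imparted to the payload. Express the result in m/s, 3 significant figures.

Δv ≈ 11100 m/s

Ignition mass of stage 1 = 215,000+17,300 + 32,400+4,550 + 5,700+677 + 2,090 = 277,717 kg.
Stage 1: m₀ = 277,717 kg, m_f = 277,717 − 215,000 = 62,717 kg; Δv = 293×9.81×ln(4.428) = 2874.3×1.4880 ≈ 4277 m/s.
Stage 2: m₀ = 45,417 kg, m_f = 45,417 − 32,400 = 13,017 kg; Δv = 275×9.81×ln(3.489) = 2697.8×1.2496 ≈ 3371 m/s.
Stage 3: m₀ = 8,467 kg, m_f = 8,467 − 5,700 = 2,767 kg; Δv = 314×9.81×ln(3.06) = 3080.3×1.1184 ≈ 3445 m/s.
Total Δv = 4277 + 3371 + 3445 = 11093 m/s.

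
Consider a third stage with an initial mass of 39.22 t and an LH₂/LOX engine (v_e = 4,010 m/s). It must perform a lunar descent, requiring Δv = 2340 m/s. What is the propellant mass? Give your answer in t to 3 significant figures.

propellant mass ≈ 17.3 t

m₀/m_f = exp(Δv / v_e) = exp(2340 / 4010.0) = exp(0.5835) = 1.7924.
m_f = 39.22 / 1.7924 = 21.8813 t, so propellant = m₀ − m_f = 39.22 − 21.8813 = 17.3387 t.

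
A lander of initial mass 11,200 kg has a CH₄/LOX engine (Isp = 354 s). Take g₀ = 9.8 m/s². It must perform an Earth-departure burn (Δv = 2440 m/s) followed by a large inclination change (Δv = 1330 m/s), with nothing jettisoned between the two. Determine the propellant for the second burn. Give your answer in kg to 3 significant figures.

propellant for the second burn ≈ 1770 kg

v_e = Isp · g₀ = 354 × 9.8 = 3469.2 m/s.
After the first burn: m = 11200 × exp(−2440/3469.2) = 11200 × 0.49493 = 5,543.22 kg.
After the second burn: m = 5,543.22 × exp(−1330/3469.2) = 5,543.22 × 0.68156 = 3,778.04 kg.
Second-burn propellant = 5,543.22 − 3,778.04 = 1,765.18 kg.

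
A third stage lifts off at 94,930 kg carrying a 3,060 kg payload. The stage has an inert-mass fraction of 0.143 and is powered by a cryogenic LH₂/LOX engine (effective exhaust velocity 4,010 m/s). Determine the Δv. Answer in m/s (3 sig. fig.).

Δv ≈ 7090 m/s

Stage wet mass = m₀ − payload = 94,930 − 3,060 = 91,870 kg.
Stage dry mass = ε × stage wet mass = 0.143 × 91,870 = 13,137.4 kg.
Burnout mass m_f = stage dry + payload = 13,137.4 + 3,060 = 16,197.4 kg.
By the Tsiolkovsky rocket equation, Δv = v_e · ln(94,930/16,197.4) = 4010.0 × ln(5.861) = 4010.0 × 1.7683 ≈ 7091 m/s.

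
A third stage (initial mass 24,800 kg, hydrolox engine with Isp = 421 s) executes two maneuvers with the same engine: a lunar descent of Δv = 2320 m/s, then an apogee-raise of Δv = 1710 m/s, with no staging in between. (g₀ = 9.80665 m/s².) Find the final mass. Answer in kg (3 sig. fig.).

v_e = Isp · g₀ = 421 × 9.80665 = 4128.6 m/s.
After the first burn: m = 24800 × exp(−2320/4128.6) = 24800 × 0.57011 = 14,138.7 kg.
After the second burn: m = 14,138.7 × exp(−1710/4128.6) = 14,138.7 × 0.66088 = 9,343.98 kg.

final mass ≈ 9340 kg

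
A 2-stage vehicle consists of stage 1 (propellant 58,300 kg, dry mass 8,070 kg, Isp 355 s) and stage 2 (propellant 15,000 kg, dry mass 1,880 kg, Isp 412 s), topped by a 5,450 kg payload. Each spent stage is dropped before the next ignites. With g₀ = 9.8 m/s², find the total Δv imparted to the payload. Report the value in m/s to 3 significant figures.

Ignition mass of stage 1 = 58,300+8,070 + 15,000+1,880 + 5,450 = 88,700 kg.
Stage 1: m₀ = 88,700 kg, m_f = 88,700 − 58,300 = 30,400 kg; Δv = 355×9.8×ln(2.918) = 3479.0×1.0708 ≈ 3725 m/s.
Stage 2: m₀ = 22,330 kg, m_f = 22,330 − 15,000 = 7,330 kg; Δv = 412×9.8×ln(3.046) = 4037.6×1.1140 ≈ 4498 m/s.
Total Δv = 3725 + 4498 = 8223 m/s.

Δv ≈ 8220 m/s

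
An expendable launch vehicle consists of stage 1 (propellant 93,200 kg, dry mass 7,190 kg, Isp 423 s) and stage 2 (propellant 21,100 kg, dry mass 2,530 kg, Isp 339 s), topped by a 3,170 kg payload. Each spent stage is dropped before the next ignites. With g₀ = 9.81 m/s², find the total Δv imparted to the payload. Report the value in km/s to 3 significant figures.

Δv ≈ 10.6 km/s

Ignition mass of stage 1 = 93,200+7,190 + 21,100+2,530 + 3,170 = 127,190 kg.
Stage 1: m₀ = 127,190 kg, m_f = 127,190 − 93,200 = 33,990 kg; Δv = 423×9.81×ln(3.742) = 4149.6×1.3196 ≈ 5476 m/s.
Stage 2: m₀ = 26,800 kg, m_f = 26,800 − 21,100 = 5,700 kg; Δv = 339×9.81×ln(4.702) = 3325.6×1.5479 ≈ 5148 m/s.
Total Δv = 5476 + 5148 = 10624 m/s.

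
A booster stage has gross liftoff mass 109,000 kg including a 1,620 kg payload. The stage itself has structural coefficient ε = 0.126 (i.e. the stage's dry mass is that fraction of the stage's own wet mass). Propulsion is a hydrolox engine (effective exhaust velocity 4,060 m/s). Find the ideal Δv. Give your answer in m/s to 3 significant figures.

Stage wet mass = m₀ − payload = 109,000 − 1,620 = 107,380 kg.
Stage dry mass = ε × stage wet mass = 0.126 × 107,380 = 13,529.9 kg.
Burnout mass m_f = stage dry + payload = 13,529.9 + 1,620 = 15,149.9 kg.
By the Tsiolkovsky rocket equation, Δv = v_e · ln(109,000/15,149.9) = 4060.0 × ln(7.195) = 4060.0 × 1.9734 ≈ 8012 m/s.

Δv ≈ 8010 m/s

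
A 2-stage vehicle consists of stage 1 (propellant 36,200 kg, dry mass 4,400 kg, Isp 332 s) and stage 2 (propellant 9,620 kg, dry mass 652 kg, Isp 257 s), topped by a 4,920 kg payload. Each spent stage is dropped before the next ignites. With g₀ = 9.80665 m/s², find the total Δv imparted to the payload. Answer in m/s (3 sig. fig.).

Δv ≈ 5940 m/s

Ignition mass of stage 1 = 36,200+4,400 + 9,620+652 + 4,920 = 55,792 kg.
Stage 1: m₀ = 55,792 kg, m_f = 55,792 − 36,200 = 19,592 kg; Δv = 332×9.80665×ln(2.848) = 3255.8×1.0465 ≈ 3407 m/s.
Stage 2: m₀ = 15,192 kg, m_f = 15,192 − 9,620 = 5,572 kg; Δv = 257×9.80665×ln(2.726) = 2520.3×1.0030 ≈ 2528 m/s.
Total Δv = 3407 + 2528 = 5935 m/s.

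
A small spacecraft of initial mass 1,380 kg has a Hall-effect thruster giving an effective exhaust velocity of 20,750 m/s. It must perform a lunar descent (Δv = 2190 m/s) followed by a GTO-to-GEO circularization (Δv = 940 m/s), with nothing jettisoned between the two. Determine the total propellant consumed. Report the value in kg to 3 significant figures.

total propellant consumed ≈ 193 kg

After the first burn: m = 1380 × exp(−2190/20750.0) = 1380 × 0.89984 = 1,241.78 kg.
After the second burn: m = 1,241.78 × exp(−940/20750.0) = 1,241.78 × 0.95571 = 1,186.78 kg.
Total propellant = m₀ − m_final = 1380 − 1,186.78 = 193.22 kg.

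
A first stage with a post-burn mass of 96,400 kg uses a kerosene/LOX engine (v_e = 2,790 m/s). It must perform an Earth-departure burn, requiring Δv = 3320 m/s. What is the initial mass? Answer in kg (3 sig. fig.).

m₀/m_f = exp(Δv / v_e) = exp(3320 / 2790.0) = exp(1.1900) = 3.2870.
m₀ = m_f × 3.2870 = 96,400 × 3.2870 = 316,867 kg.

initial mass ≈ 317000 kg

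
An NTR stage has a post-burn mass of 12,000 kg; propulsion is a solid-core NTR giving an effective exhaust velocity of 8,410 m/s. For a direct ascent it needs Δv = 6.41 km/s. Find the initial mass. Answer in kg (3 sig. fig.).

initial mass ≈ 25700 kg

Rocket equation: m₀/m_f = exp(Δv / v_e) = exp(6410 / 8410.0) = exp(0.7622) = 2.1430.
m₀ = m_f × 2.1430 = 12,000 × 2.1430 = 25,716 kg.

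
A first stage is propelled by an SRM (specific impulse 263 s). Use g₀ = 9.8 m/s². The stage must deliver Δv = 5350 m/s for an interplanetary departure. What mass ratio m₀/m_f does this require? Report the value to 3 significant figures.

mass ratio ≈ 7.97

v_e = Isp · g₀ = 263 × 9.8 = 2577.4 m/s.
m₀/m_f = exp(Δv / v_e) = exp(5350 / 2577.4) = exp(2.0757) = 7.9704.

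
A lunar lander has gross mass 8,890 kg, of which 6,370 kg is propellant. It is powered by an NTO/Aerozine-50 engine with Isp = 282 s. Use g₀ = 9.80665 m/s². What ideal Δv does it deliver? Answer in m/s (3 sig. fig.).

v_e = Isp · g₀ = 282 × 9.80665 = 2765.5 m/s.
m_f = m₀ − m_prop = 8,890 − 6,370 = 2,520 kg.
Δv = v_e · ln(m₀/m_f) = 2765.5 × ln(3.528) = 2765.5 × 1.2607 ≈ 3486.3 m/s.

Δv ≈ 3490 m/s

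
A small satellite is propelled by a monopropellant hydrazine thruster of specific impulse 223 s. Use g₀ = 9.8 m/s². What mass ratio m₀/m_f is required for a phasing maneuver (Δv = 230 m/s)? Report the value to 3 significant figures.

mass ratio ≈ 1.11

v_e = Isp · g₀ = 223 × 9.8 = 2185.4 m/s.
By the Tsiolkovsky rocket equation, m₀/m_f = exp(Δv / v_e) = exp(230 / 2185.4) = exp(0.1052) = 1.1110.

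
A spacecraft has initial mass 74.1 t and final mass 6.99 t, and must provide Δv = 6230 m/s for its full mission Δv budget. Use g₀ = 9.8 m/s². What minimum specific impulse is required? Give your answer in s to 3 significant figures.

Isp ≈ 269 s

ln(m₀/m_f) = ln(74100/6990) = ln(10.6) = 2.3609.
v_e = Δv / ln(m₀/m_f) = 6230 / 2.3609 = 2638.8 m/s.
Isp = v_e / g₀ = 2638.8 / 9.8 = 269.3 s.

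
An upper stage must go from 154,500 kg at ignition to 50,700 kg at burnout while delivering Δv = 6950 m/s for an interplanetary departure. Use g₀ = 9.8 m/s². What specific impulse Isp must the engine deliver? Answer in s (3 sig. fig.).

ln(m₀/m_f) = ln(154500/50700) = ln(3.047) = 1.1143.
Using Δv = v_e ln(m₀/m_f): v_e = Δv / ln(m₀/m_f) = 6950 / 1.1143 = 6237.3 m/s.
Isp = v_e / g₀ = 6237.3 / 9.8 = 636.5 s.

Isp ≈ 636 s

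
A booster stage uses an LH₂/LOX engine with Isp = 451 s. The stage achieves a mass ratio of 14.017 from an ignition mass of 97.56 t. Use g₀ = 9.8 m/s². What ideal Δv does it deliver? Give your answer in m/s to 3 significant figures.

Δv ≈ 11700 m/s

v_e = Isp · g₀ = 451 × 9.8 = 4419.8 m/s.
Using Δv = v_e ln(m₀/m_f): Δv = v_e · ln(14.017) = 4419.8 × 2.6403 ≈ 11669.5 m/s.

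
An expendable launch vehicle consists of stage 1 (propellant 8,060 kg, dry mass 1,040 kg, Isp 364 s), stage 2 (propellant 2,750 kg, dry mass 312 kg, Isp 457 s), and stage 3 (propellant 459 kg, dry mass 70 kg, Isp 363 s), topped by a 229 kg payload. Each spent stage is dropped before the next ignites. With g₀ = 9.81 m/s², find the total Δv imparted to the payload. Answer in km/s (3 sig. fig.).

Δv ≈ 12.5 km/s

Ignition mass of stage 1 = 8,060+1,040 + 2,750+312 + 459+70 + 229 = 12,920 kg.
Stage 1: m₀ = 12,920 kg, m_f = 12,920 − 8,060 = 4,860 kg; Δv = 364×9.81×ln(2.658) = 3570.8×0.9777 ≈ 3491 m/s.
Stage 2: m₀ = 3,820 kg, m_f = 3,820 − 2,750 = 1,070 kg; Δv = 457×9.81×ln(3.57) = 4483.2×1.2726 ≈ 5705 m/s.
Stage 3: m₀ = 758 kg, m_f = 758 − 459 = 299 kg; Δv = 363×9.81×ln(2.535) = 3561.0×0.9302 ≈ 3313 m/s.
Total Δv = 3491 + 5705 + 3313 = 12509 m/s.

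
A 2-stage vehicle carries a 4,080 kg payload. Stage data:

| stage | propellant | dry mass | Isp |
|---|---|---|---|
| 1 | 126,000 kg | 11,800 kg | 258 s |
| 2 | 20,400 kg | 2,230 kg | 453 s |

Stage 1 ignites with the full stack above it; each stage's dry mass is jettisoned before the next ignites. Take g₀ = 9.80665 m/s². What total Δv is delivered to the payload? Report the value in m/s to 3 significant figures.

Δv ≈ 10100 m/s

Ignition mass of stage 1 = 126,000+11,800 + 20,400+2,230 + 4,080 = 164,510 kg.
Stage 1: m₀ = 164,510 kg, m_f = 164,510 − 126,000 = 38,510 kg; Δv = 258×9.80665×ln(4.272) = 2530.1×1.4521 ≈ 3674 m/s.
Stage 2: m₀ = 26,710 kg, m_f = 26,710 − 20,400 = 6,310 kg; Δv = 453×9.80665×ln(4.233) = 4442.4×1.4429 ≈ 6410 m/s.
Total Δv = 3674 + 6410 = 10084 m/s.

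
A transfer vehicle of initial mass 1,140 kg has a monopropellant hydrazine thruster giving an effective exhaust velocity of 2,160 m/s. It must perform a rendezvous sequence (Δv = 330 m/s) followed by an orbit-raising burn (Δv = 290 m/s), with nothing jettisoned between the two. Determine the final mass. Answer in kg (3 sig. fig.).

final mass ≈ 856 kg

After the first burn: m = 1140 × exp(−330/2160.0) = 1140 × 0.85832 = 978.485 kg.
After the second burn: m = 978.485 × exp(−290/2160.0) = 978.485 × 0.87436 = 855.548 kg.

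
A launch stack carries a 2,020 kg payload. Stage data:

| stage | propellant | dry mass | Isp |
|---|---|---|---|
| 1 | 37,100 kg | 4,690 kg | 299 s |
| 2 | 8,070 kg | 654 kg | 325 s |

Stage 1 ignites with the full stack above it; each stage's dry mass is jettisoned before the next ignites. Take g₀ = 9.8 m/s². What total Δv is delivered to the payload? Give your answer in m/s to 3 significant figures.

Ignition mass of stage 1 = 37,100+4,690 + 8,070+654 + 2,020 = 52,534 kg.
Stage 1: m₀ = 52,534 kg, m_f = 52,534 − 37,100 = 15,434 kg; Δv = 299×9.8×ln(3.404) = 2930.2×1.2249 ≈ 3589 m/s.
Stage 2: m₀ = 10,744 kg, m_f = 10,744 − 8,070 = 2,674 kg; Δv = 325×9.8×ln(4.018) = 3185.0×1.3908 ≈ 4430 m/s.
Total Δv = 3589 + 4430 = 8019 m/s.

Δv ≈ 8020 m/s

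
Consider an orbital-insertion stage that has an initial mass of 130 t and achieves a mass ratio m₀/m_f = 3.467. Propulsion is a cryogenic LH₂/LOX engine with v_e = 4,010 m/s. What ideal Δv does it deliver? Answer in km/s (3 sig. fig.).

Δv ≈ 4.99 km/s

Δv = v_e · ln(3.467) = 4010.0 × 1.2433 ≈ 4985.6 m/s.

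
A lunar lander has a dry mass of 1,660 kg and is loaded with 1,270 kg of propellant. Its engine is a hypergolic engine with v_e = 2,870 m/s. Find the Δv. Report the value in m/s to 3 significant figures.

Δv ≈ 1630 m/s

m₀ = m_dry + m_prop = 1,660 + 1,270 = 2,930 kg.
Δv = v_e · ln(m₀/m_f) = 2870.0 × ln(1.765) = 2870.0 × 0.5682 ≈ 1630.7 m/s.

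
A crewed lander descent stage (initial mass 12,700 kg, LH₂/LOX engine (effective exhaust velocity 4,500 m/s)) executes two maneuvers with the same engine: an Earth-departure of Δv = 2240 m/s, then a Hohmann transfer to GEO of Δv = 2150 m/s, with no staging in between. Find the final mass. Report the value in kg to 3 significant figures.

After the first burn: m = 12700 × exp(−2240/4500.0) = 12700 × 0.60788 = 7,720.08 kg.
After the second burn: m = 7,720.08 × exp(−2150/4500.0) = 7,720.08 × 0.62016 = 4,787.68 kg.

final mass ≈ 4790 kg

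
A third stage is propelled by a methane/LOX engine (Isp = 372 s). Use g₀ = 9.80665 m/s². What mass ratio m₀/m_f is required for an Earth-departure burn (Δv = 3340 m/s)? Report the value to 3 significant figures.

v_e = Isp · g₀ = 372 × 9.80665 = 3648.1 m/s.
m₀/m_f = exp(Δv / v_e) = exp(3340 / 3648.1) = exp(0.9156) = 2.4982.

mass ratio ≈ 2.50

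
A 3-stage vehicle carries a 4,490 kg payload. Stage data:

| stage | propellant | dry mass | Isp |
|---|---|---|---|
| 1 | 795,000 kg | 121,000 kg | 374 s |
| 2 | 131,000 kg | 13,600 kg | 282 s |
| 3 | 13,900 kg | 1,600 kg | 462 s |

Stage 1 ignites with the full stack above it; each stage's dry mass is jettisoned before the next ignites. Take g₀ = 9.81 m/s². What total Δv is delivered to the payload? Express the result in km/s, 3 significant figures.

Δv ≈ 14.7 km/s

Ignition mass of stage 1 = 795,000+121,000 + 131,000+13,600 + 13,900+1,600 + 4,490 = 1,080,590 kg.
Stage 1: m₀ = 1,080,590 kg, m_f = 1,080,590 − 795,000 = 285,590 kg; Δv = 374×9.81×ln(3.784) = 3668.9×1.3307 ≈ 4882 m/s.
Stage 2: m₀ = 164,590 kg, m_f = 164,590 − 131,000 = 33,590 kg; Δv = 282×9.81×ln(4.9) = 2766.4×1.5892 ≈ 4396 m/s.
Stage 3: m₀ = 19,990 kg, m_f = 19,990 − 13,900 = 6,090 kg; Δv = 462×9.81×ln(3.282) = 4532.2×1.1886 ≈ 5387 m/s.
Total Δv = 4882 + 4396 + 5387 = 14665 m/s.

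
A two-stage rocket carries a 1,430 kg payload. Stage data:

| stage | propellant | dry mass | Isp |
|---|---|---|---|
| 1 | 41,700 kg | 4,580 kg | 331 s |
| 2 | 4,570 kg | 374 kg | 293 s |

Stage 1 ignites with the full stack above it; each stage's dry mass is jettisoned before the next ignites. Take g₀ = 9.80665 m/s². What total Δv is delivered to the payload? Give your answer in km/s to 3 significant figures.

Δv ≈ 8.72 km/s

Ignition mass of stage 1 = 41,700+4,580 + 4,570+374 + 1,430 = 52,654 kg.
Stage 1: m₀ = 52,654 kg, m_f = 52,654 − 41,700 = 10,954 kg; Δv = 331×9.80665×ln(4.807) = 3246.0×1.5700 ≈ 5096 m/s.
Stage 2: m₀ = 6,374 kg, m_f = 6,374 − 4,570 = 1,804 kg; Δv = 293×9.80665×ln(3.533) = 2873.3×1.2622 ≈ 3627 m/s.
Total Δv = 5096 + 3627 = 8723 m/s.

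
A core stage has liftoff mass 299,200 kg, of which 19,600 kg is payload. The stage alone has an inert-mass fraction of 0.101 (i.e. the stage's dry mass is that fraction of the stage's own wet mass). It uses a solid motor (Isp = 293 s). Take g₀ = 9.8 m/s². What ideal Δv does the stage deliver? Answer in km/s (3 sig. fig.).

Δv ≈ 5.26 km/s

Stage wet mass = m₀ − payload = 299,200 − 19,600 = 279,600 kg.
Stage dry mass = ε × stage wet mass = 0.101 × 279,600 = 28,239.6 kg.
Burnout mass m_f = stage dry + payload = 28,239.6 + 19,600 = 47,839.6 kg.
v_e = Isp · g₀ = 293 × 9.8 = 2871.4 m/s.
Δv = v_e · ln(299,200/47,839.6) = 2871.4 × ln(6.254) = 2871.4 × 1.8333 ≈ 5264 m/s.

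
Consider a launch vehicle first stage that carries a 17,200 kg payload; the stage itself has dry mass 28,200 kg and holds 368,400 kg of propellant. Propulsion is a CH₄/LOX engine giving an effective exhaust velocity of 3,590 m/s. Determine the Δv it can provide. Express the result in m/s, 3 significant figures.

Δv ≈ 7930 m/s

m₀ = payload + dry + propellant = 17,200 + 28,200 + 368,400 = 413,800 kg.
m_f = payload + dry = 17,200 + 28,200 = 45,400 kg.
Rocket equation: Δv = v_e · ln(m₀/m_f) = 3590.0 × ln(9.115) = 3590.0 × 2.2099 ≈ 7933.4 m/s.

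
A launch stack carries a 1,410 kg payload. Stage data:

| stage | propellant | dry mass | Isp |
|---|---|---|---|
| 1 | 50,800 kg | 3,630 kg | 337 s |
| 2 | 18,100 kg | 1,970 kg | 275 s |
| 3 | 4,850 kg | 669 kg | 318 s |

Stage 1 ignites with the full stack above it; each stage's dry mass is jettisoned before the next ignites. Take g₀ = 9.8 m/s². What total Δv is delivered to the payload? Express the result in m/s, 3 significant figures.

Ignition mass of stage 1 = 50,800+3,630 + 18,100+1,970 + 4,850+669 + 1,410 = 81,429 kg.
Stage 1: m₀ = 81,429 kg, m_f = 81,429 − 50,800 = 30,629 kg; Δv = 337×9.8×ln(2.659) = 3302.6×0.9778 ≈ 3229 m/s.
Stage 2: m₀ = 26,999 kg, m_f = 26,999 − 18,100 = 8,899 kg; Δv = 275×9.8×ln(3.034) = 2695.0×1.1099 ≈ 2991 m/s.
Stage 3: m₀ = 6,929 kg, m_f = 6,929 − 4,850 = 2,079 kg; Δv = 318×9.8×ln(3.333) = 3116.4×1.2038 ≈ 3752 m/s.
Total Δv = 3229 + 2991 + 3752 = 9972 m/s.

Δv ≈ 9970 m/s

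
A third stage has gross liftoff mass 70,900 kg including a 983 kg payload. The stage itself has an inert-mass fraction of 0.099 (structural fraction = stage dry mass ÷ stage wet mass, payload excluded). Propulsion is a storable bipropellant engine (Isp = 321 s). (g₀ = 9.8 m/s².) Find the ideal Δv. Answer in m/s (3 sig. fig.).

Δv ≈ 6900 m/s

Stage wet mass = m₀ − payload = 70,900 − 983 = 69,917 kg.
Stage dry mass = ε × stage wet mass = 0.099 × 69,917 = 6,921.78 kg.
Burnout mass m_f = stage dry + payload = 6,921.78 + 983 = 7,904.78 kg.
v_e = Isp · g₀ = 321 × 9.8 = 3145.8 m/s.
By the Tsiolkovsky rocket equation, Δv = v_e · ln(70,900/7,904.78) = 3145.8 × ln(8.969) = 3145.8 × 2.1938 ≈ 6901 m/s.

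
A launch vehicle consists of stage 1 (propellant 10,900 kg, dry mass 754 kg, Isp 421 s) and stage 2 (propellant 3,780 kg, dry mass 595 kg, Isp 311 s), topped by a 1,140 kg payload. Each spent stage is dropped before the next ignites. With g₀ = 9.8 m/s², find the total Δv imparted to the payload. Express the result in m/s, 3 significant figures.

Ignition mass of stage 1 = 10,900+754 + 3,780+595 + 1,140 = 17,169 kg.
Stage 1: m₀ = 17,169 kg, m_f = 17,169 − 10,900 = 6,269 kg; Δv = 421×9.8×ln(2.739) = 4125.8×1.0075 ≈ 4157 m/s.
Stage 2: m₀ = 5,515 kg, m_f = 5,515 − 3,780 = 1,735 kg; Δv = 311×9.8×ln(3.179) = 3047.8×1.1565 ≈ 3525 m/s.
Total Δv = 4157 + 3525 = 7682 m/s.

Δv ≈ 7680 m/s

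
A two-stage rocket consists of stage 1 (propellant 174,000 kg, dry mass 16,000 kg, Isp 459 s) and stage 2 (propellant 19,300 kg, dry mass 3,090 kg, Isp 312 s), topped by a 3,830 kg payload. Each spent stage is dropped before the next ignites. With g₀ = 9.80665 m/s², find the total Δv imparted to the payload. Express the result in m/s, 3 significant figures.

Δv ≈ 11400 m/s

Ignition mass of stage 1 = 174,000+16,000 + 19,300+3,090 + 3,830 = 216,220 kg.
Stage 1: m₀ = 216,220 kg, m_f = 216,220 − 174,000 = 42,220 kg; Δv = 459×9.80665×ln(5.121) = 4501.3×1.6334 ≈ 7352 m/s.
Stage 2: m₀ = 26,220 kg, m_f = 26,220 − 19,300 = 6,920 kg; Δv = 312×9.80665×ln(3.789) = 3059.7×1.3321 ≈ 4076 m/s.
Total Δv = 7352 + 4076 = 11428 m/s.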